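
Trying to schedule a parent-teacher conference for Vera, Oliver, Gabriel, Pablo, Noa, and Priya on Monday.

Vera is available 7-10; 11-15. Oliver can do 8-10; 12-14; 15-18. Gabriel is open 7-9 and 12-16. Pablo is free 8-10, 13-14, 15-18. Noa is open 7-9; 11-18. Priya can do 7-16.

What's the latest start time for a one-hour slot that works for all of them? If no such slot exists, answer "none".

Vera ∩ Oliver: 08:00-10:00, 12:00-14:00.
Vera ∩ Oliver ∩ Gabriel: 08:00-09:00, 12:00-14:00.
Vera ∩ Oliver ∩ Gabriel ∩ Pablo: 08:00-09:00, 13:00-14:00.
Vera ∩ Oliver ∩ Gabriel ∩ Pablo ∩ Noa: 08:00-09:00, 13:00-14:00.
Vera ∩ Oliver ∩ Gabriel ∩ Pablo ∩ Noa ∩ Priya: 08:00-09:00, 13:00-14:00.
The last common window of at least 60 minutes is 13:00-14:00; a 60-minute meeting can start as late as 13:00 and still end by 14:00.

13:00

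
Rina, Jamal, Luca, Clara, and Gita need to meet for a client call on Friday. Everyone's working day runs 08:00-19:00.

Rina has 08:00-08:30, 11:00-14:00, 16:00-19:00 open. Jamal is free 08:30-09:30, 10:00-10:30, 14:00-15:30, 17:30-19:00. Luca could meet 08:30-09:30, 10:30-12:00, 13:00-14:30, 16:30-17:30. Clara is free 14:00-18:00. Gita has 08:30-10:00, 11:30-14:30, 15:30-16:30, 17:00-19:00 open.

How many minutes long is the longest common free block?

0

Rina ∩ Jamal: 17:30-19:00.
Rina ∩ Jamal ∩ Luca: ∅.
Rina ∩ Jamal ∩ Luca ∩ Clara: ∅.
Rina ∩ Jamal ∩ Luca ∩ Clara ∩ Gita: ∅.
There is no time when everyone is free.
No common window exists, so the longest block is 0 minutes.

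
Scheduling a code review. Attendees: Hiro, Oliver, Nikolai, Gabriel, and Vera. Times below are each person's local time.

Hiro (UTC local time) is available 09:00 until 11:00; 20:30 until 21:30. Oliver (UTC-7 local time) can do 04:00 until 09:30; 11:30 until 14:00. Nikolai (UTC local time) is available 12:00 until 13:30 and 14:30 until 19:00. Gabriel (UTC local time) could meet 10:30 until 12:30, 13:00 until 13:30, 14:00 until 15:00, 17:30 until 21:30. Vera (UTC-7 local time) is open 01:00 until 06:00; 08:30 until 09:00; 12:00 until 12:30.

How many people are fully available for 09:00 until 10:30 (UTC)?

Hiro in UTC: 09:00-11:00, 20:30-21:30.
Oliver in UTC: 11:00-16:30, 18:30-21:00 (add 7h to convert from UTC-7).
Nikolai in UTC: 12:00-13:30, 14:30-19:00.
Gabriel in UTC: 10:30-12:30, 13:00-13:30, 14:00-15:00, 17:30-21:30.
Vera in UTC: 08:00-13:00, 15:30-16:00, 19:00-19:30 (add 7h to convert from UTC-7).
Hiro and Vera can make the full 09:00-10:30 slot — that's 2.

2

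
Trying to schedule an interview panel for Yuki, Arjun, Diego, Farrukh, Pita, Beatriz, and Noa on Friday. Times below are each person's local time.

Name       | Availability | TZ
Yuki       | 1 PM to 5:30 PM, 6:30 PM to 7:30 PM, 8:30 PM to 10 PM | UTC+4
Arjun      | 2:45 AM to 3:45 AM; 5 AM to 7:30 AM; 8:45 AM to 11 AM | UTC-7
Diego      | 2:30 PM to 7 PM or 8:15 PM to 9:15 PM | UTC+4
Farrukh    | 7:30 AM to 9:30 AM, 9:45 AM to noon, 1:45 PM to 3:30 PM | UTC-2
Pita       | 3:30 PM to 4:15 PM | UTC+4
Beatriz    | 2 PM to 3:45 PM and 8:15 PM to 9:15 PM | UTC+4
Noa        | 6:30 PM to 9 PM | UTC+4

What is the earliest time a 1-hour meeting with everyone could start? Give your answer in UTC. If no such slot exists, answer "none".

none

Yuki in UTC: 09:00-13:30, 14:30-15:30, 16:30-18:00 (subtract 4h to convert from UTC+4).
Arjun in UTC: 09:45-10:45, 12:00-14:30, 15:45-18:00 (add 7h to convert from UTC-7).
Diego in UTC: 10:30-15:00, 16:15-17:15 (subtract 4h to convert from UTC+4).
Farrukh in UTC: 09:30-11:30, 11:45-14:00, 15:45-17:30 (add 2h to convert from UTC-2).
Pita in UTC: 11:30-12:15 (subtract 4h to convert from UTC+4).
Beatriz in UTC: 10:00-11:45, 16:15-17:15 (subtract 4h to convert from UTC+4).
Noa in UTC: 14:30-17:00 (subtract 4h to convert from UTC+4).
Yuki ∩ Arjun: 09:45-10:45, 12:00-13:30, 16:30-18:00.
Yuki ∩ Arjun ∩ Diego: 10:30-10:45, 12:00-13:30, 16:30-17:15.
Yuki ∩ Arjun ∩ Diego ∩ Farrukh: 10:30-10:45, 12:00-13:30, 16:30-17:15.
Yuki ∩ Arjun ∩ Diego ∩ Farrukh ∩ Pita: 12:00-12:15.
Yuki ∩ Arjun ∩ Diego ∩ Farrukh ∩ Pita ∩ Beatriz: ∅.
Yuki ∩ Arjun ∩ Diego ∩ Farrukh ∩ Pita ∩ Beatriz ∩ Noa: ∅.
There is no time when everyone is free.
No common window is at least 60 minutes long.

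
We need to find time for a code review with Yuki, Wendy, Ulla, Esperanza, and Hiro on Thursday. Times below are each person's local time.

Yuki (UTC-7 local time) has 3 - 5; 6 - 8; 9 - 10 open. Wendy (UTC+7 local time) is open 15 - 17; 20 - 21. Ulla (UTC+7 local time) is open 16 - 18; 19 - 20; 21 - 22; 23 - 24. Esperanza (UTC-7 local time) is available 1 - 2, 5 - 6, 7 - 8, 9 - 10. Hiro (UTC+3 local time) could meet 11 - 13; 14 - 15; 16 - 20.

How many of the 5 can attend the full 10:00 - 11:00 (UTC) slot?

Yuki in UTC: 10:00-12:00, 13:00-15:00, 16:00-17:00 (add 7h to convert from UTC-7).
Wendy in UTC: 08:00-10:00, 13:00-14:00 (subtract 7h to convert from UTC+7).
Ulla in UTC: 09:00-11:00, 12:00-13:00, 14:00-15:00, 16:00-17:00 (subtract 7h to convert from UTC+7).
Esperanza in UTC: 08:00-09:00, 12:00-13:00, 14:00-15:00, 16:00-17:00 (add 7h to convert from UTC-7).
Hiro in UTC: 08:00-10:00, 11:00-12:00, 13:00-17:00 (subtract 3h to convert from UTC+3).
Yuki and Ulla can make the full 10:00-11:00 slot — that's 2.

2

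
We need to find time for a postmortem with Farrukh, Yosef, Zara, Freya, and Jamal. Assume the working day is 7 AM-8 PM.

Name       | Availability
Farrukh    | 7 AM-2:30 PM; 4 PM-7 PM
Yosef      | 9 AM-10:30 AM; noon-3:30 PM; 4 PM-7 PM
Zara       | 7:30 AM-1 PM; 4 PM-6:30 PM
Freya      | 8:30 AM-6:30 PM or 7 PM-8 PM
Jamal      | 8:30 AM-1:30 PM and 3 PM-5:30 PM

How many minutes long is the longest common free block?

Farrukh ∩ Yosef: 09:00-10:30, 12:00-14:30, 16:00-19:00.
Farrukh ∩ Yosef ∩ Zara: 09:00-10:30, 12:00-13:00, 16:00-18:30.
Farrukh ∩ Yosef ∩ Zara ∩ Freya: 09:00-10:30, 12:00-13:00, 16:00-18:30.
Farrukh ∩ Yosef ∩ Zara ∩ Freya ∩ Jamal: 09:00-10:30, 12:00-13:00, 16:00-17:30.
The longest is 09:00-10:30 at 90 minutes.

90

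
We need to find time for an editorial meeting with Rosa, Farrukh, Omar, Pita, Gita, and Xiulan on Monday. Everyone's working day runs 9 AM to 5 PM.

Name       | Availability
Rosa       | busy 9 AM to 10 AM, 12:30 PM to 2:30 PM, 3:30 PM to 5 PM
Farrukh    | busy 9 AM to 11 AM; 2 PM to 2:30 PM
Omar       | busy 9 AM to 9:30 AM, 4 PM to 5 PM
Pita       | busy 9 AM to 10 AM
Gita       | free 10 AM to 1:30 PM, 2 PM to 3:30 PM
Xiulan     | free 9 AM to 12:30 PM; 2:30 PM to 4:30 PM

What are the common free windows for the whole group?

Rosa free: 10:00-12:30, 14:30-15:30 (invert busy blocks within the working day).
Farrukh free: 11:00-14:00, 14:30-17:00 (invert busy blocks within the working day).
Omar free: 09:30-16:00 (invert busy blocks within the working day).
Pita free: 10:00-17:00 (invert busy blocks within the working day).
Gita free: 10:00-13:30, 14:00-15:30.
Xiulan free: 09:00-12:30, 14:30-16:30.
Rosa ∩ Farrukh: 11:00-12:30, 14:30-15:30.
Rosa ∩ Farrukh ∩ Omar: 11:00-12:30, 14:30-15:30.
Rosa ∩ Farrukh ∩ Omar ∩ Pita: 11:00-12:30, 14:30-15:30.
Rosa ∩ Farrukh ∩ Omar ∩ Pita ∩ Gita: 11:00-12:30, 14:30-15:30.
Rosa ∩ Farrukh ∩ Omar ∩ Pita ∩ Gita ∩ Xiulan: 11:00-12:30, 14:30-15:30.
Those are the intersection windows.

11:00-12:30, 14:30-15:30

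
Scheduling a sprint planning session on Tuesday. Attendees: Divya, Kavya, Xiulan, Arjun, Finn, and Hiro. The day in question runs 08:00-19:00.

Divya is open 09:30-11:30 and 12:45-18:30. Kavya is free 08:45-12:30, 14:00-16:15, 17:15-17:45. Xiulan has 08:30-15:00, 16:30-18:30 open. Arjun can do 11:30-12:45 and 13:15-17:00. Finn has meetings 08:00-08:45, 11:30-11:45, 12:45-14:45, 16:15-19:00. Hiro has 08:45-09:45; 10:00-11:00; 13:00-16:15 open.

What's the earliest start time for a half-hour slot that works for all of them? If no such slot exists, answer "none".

Divya free: 09:30-11:30, 12:45-18:30.
Kavya free: 08:45-12:30, 14:00-16:15, 17:15-17:45.
Xiulan free: 08:30-15:00, 16:30-18:30.
Arjun free: 11:30-12:45, 13:15-17:00.
Finn free: 08:45-11:30, 11:45-12:45, 14:45-16:15 (invert busy blocks within the working day).
Hiro free: 08:45-09:45, 10:00-11:00, 13:00-16:15.
Divya ∩ Kavya: 09:30-11:30, 14:00-16:15, 17:15-17:45.
Divya ∩ Kavya ∩ Xiulan: 09:30-11:30, 14:00-15:00, 17:15-17:45.
Divya ∩ Kavya ∩ Xiulan ∩ Arjun: 14:00-15:00.
Divya ∩ Kavya ∩ Xiulan ∩ Arjun ∩ Finn: 14:45-15:00.
Divya ∩ Kavya ∩ Xiulan ∩ Arjun ∩ Finn ∩ Hiro: 14:45-15:00.
Those are the intersection windows.
No common window is at least 30 minutes long.

none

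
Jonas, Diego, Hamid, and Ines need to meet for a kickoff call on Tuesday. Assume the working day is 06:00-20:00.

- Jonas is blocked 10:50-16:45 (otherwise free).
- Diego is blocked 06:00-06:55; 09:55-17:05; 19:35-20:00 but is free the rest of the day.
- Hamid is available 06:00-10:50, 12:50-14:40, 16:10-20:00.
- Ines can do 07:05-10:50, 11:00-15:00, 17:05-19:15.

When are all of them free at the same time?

Jonas free: 06:00-10:50, 16:45-20:00 (invert busy blocks within the working day).
Diego free: 06:55-09:55, 17:05-19:35 (invert busy blocks within the working day).
Hamid free: 06:00-10:50, 12:50-14:40, 16:10-20:00.
Ines free: 07:05-10:50, 11:00-15:00, 17:05-19:15.
Jonas ∩ Diego: 06:55-09:55, 17:05-19:35.
Jonas ∩ Diego ∩ Hamid: 06:55-09:55, 17:05-19:35.
Jonas ∩ Diego ∩ Hamid ∩ Ines: 07:05-09:55, 17:05-19:15.

07:05-09:55, 17:05-19:15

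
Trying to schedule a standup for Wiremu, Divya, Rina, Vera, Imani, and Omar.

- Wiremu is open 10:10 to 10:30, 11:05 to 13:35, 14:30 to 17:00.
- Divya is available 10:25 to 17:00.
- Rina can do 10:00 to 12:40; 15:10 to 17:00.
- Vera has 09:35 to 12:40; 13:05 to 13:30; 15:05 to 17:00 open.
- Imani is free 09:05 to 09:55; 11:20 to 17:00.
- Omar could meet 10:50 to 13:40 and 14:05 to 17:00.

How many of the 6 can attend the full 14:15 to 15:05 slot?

3

Divya, Imani, and Omar can make the full 14:15-15:05 slot — that's 3.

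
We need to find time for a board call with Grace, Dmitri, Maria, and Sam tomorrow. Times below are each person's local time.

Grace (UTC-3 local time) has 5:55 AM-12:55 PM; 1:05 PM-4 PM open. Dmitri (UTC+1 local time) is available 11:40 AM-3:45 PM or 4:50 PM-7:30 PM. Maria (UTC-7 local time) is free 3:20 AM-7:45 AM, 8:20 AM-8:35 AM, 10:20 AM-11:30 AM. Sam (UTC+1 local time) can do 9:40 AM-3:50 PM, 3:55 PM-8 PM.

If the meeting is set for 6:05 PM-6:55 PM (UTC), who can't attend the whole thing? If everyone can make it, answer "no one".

Dmitri, Maria

Grace in UTC: 08:55-15:55, 16:05-19:00 (add 3h to convert from UTC-3).
Dmitri in UTC: 10:40-14:45, 15:50-18:30 (subtract 1h to convert from UTC+1).
Maria in UTC: 10:20-14:45, 15:20-15:35, 17:20-18:30 (add 7h to convert from UTC-7).
Sam in UTC: 08:40-14:50, 14:55-19:00 (subtract 1h to convert from UTC+1).
Grace: free for 18:05-18:55. Dmitri: not fully free for 18:05-18:55. Maria: not fully free for 18:05-18:55. Sam: free for 18:05-18:55.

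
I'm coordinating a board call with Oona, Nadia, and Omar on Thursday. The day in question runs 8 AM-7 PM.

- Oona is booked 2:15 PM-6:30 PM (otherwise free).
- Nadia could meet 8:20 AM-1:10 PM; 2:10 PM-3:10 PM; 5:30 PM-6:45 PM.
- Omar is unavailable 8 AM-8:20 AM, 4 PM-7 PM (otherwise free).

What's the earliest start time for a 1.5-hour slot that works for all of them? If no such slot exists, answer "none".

Oona free: 08:00-14:15, 18:30-19:00 (invert busy blocks within the working day).
Nadia free: 08:20-13:10, 14:10-15:10, 17:30-18:45.
Omar free: 08:20-16:00 (invert busy blocks within the working day).
Oona ∩ Nadia: 08:20-13:10, 14:10-14:15, 18:30-18:45.
Oona ∩ Nadia ∩ Omar: 08:20-13:10, 14:10-14:15.
The first common window of at least 90 minutes is 08:20-13:10, so the earliest start is 08:20.

08:20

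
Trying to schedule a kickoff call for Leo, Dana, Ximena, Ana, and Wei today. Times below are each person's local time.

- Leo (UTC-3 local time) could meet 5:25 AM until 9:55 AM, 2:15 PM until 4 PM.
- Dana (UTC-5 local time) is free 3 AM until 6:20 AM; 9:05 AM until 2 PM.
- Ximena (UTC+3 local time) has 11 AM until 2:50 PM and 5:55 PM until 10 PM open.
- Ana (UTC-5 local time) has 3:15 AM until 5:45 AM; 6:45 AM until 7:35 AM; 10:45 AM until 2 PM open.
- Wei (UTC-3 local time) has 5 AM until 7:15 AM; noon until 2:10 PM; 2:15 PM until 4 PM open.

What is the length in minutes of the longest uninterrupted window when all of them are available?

110

Leo in UTC: 08:25-12:55, 17:15-19:00 (add 3h to convert from UTC-3).
Dana in UTC: 08:00-11:20, 14:05-19:00 (add 5h to convert from UTC-5).
Ximena in UTC: 08:00-11:50, 14:55-19:00 (subtract 3h to convert from UTC+3).
Ana in UTC: 08:15-10:45, 11:45-12:35, 15:45-19:00 (add 5h to convert from UTC-5).
Wei in UTC: 08:00-10:15, 15:00-17:10, 17:15-19:00 (add 3h to convert from UTC-3).
Leo ∩ Dana: 08:25-11:20, 17:15-19:00.
Leo ∩ Dana ∩ Ximena: 08:25-11:20, 17:15-19:00.
Leo ∩ Dana ∩ Ximena ∩ Ana: 08:25-10:45, 17:15-19:00.
Leo ∩ Dana ∩ Ximena ∩ Ana ∩ Wei: 08:25-10:15, 17:15-19:00.
The longest is 08:25-10:15 at 110 minutes.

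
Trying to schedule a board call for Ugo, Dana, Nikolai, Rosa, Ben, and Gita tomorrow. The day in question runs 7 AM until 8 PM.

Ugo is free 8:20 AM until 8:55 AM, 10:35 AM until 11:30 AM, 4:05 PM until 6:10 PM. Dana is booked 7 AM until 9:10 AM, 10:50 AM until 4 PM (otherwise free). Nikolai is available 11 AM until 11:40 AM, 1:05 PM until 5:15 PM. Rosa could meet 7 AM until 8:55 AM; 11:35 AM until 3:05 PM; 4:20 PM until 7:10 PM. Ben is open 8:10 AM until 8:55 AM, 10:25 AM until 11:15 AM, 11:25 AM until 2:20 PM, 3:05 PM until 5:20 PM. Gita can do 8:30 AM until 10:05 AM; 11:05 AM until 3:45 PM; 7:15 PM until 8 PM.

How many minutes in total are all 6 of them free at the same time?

Ugo free: 08:20-08:55, 10:35-11:30, 16:05-18:10.
Dana free: 09:10-10:50, 16:00-20:00 (invert busy blocks within the working day).
Nikolai free: 11:00-11:40, 13:05-17:15.
Rosa free: 07:00-08:55, 11:35-15:05, 16:20-19:10.
Ben free: 08:10-08:55, 10:25-11:15, 11:25-14:20, 15:05-17:20.
Gita free: 08:30-10:05, 11:05-15:45, 19:15-20:00.
Ugo ∩ Dana: 10:35-10:50, 16:05-18:10.
Ugo ∩ Dana ∩ Nikolai: 16:05-17:15.
Ugo ∩ Dana ∩ Nikolai ∩ Rosa: 16:20-17:15.
Ugo ∩ Dana ∩ Nikolai ∩ Rosa ∩ Ben: 16:20-17:15.
Ugo ∩ Dana ∩ Nikolai ∩ Rosa ∩ Ben ∩ Gita: ∅.
There is no time when everyone is free.
There is no common window, so the total is 0 minutes.

0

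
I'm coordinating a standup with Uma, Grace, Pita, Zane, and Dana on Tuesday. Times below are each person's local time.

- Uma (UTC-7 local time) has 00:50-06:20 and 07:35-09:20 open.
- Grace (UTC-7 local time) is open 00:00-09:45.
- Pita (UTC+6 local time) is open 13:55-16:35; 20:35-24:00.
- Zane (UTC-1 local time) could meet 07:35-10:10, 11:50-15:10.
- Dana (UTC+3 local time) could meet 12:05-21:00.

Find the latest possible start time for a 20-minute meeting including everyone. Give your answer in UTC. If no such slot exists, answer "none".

15:50

Uma in UTC: 07:50-13:20, 14:35-16:20 (add 7h to convert from UTC-7).
Grace in UTC: 07:00-16:45 (add 7h to convert from UTC-7).
Pita in UTC: 07:55-10:35, 14:35-18:00 (subtract 6h to convert from UTC+6).
Zane in UTC: 08:35-11:10, 12:50-16:10 (add 1h to convert from UTC-1).
Dana in UTC: 09:05-18:00 (subtract 3h to convert from UTC+3).
Uma ∩ Grace: 07:50-13:20, 14:35-16:20.
Uma ∩ Grace ∩ Pita: 07:55-10:35, 14:35-16:20.
Uma ∩ Grace ∩ Pita ∩ Zane: 08:35-10:35, 14:35-16:10.
Uma ∩ Grace ∩ Pita ∩ Zane ∩ Dana: 09:05-10:35, 14:35-16:10.
The last common window of at least 20 minutes is 14:35-16:10; a 20-minute meeting can start as late as 15:50 and still end by 16:10.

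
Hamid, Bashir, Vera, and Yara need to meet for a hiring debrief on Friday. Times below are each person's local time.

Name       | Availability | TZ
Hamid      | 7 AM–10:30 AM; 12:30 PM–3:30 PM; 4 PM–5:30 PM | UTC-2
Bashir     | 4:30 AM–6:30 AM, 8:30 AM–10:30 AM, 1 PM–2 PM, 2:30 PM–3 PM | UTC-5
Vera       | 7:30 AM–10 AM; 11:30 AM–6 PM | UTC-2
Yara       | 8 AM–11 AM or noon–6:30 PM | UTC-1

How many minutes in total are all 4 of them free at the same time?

Hamid in UTC: 09:00-12:30, 14:30-17:30, 18:00-19:30 (add 2h to convert from UTC-2).
Bashir in UTC: 09:30-11:30, 13:30-15:30, 18:00-19:00, 19:30-20:00 (add 5h to convert from UTC-5).
Vera in UTC: 09:30-12:00, 13:30-20:00 (add 2h to convert from UTC-2).
Yara in UTC: 09:00-12:00, 13:00-19:30 (add 1h to convert from UTC-1).
Hamid ∩ Bashir: 09:30-11:30, 14:30-15:30, 18:00-19:00.
Hamid ∩ Bashir ∩ Vera: 09:30-11:30, 14:30-15:30, 18:00-19:00.
Hamid ∩ Bashir ∩ Vera ∩ Yara: 09:30-11:30, 14:30-15:30, 18:00-19:00.
Summing the common windows: 120 + 60 + 60 = 240 minutes.

240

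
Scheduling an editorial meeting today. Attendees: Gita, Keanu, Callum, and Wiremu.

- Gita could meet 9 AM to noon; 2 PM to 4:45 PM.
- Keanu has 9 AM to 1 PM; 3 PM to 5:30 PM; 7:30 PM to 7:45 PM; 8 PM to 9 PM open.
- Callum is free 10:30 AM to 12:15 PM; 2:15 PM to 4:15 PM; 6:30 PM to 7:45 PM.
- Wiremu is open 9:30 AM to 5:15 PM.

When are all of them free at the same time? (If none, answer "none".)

10:30-12:00, 15:00-16:15

Gita ∩ Keanu: 09:00-12:00, 15:00-16:45.
Gita ∩ Keanu ∩ Callum: 10:30-12:00, 15:00-16:15.
Gita ∩ Keanu ∩ Callum ∩ Wiremu: 10:30-12:00, 15:00-16:15.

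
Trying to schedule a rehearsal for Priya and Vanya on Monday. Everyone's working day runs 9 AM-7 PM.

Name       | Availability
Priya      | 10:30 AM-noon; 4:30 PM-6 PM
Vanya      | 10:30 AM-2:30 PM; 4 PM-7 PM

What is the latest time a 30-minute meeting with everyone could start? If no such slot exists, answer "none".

Priya ∩ Vanya: 10:30-12:00, 16:30-18:00.
The last common window of at least 30 minutes is 16:30-18:00; a 30-minute meeting can start as late as 17:30 and still end by 18:00.

17:30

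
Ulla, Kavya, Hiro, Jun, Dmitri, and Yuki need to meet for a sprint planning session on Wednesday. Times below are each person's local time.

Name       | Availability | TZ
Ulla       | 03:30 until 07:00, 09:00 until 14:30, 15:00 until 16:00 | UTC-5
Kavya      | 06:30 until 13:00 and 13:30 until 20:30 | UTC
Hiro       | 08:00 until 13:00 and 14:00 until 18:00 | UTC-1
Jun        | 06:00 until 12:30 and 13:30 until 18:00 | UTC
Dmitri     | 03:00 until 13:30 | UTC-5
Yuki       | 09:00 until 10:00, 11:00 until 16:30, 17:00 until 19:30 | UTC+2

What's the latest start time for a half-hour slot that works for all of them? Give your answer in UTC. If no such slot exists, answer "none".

Ulla in UTC: 08:30-12:00, 14:00-19:30, 20:00-21:00 (add 5h to convert from UTC-5).
Kavya in UTC: 06:30-13:00, 13:30-20:30.
Hiro in UTC: 09:00-14:00, 15:00-19:00 (add 1h to convert from UTC-1).
Jun in UTC: 06:00-12:30, 13:30-18:00.
Dmitri in UTC: 08:00-18:30 (add 5h to convert from UTC-5).
Yuki in UTC: 07:00-08:00, 09:00-14:30, 15:00-17:30 (subtract 2h to convert from UTC+2).
Ulla ∩ Kavya: 08:30-12:00, 14:00-19:30, 20:00-20:30.
Ulla ∩ Kavya ∩ Hiro: 09:00-12:00, 15:00-19:00.
Ulla ∩ Kavya ∩ Hiro ∩ Jun: 09:00-12:00, 15:00-18:00.
Ulla ∩ Kavya ∩ Hiro ∩ Jun ∩ Dmitri: 09:00-12:00, 15:00-18:00.
Ulla ∩ Kavya ∩ Hiro ∩ Jun ∩ Dmitri ∩ Yuki: 09:00-12:00, 15:00-17:30.
Those are the intersection windows.
The last common window of at least 30 minutes is 15:00-17:30; a 30-minute meeting can start as late as 17:00 and still end by 17:30.

17:00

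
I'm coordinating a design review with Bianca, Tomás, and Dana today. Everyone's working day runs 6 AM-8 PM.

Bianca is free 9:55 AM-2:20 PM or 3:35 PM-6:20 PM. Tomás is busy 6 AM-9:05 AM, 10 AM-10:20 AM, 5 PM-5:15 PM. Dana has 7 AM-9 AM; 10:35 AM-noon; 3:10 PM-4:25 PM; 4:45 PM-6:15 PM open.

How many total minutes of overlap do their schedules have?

210

Bianca free: 09:55-14:20, 15:35-18:20.
Tomás free: 09:05-10:00, 10:20-17:00, 17:15-20:00 (invert busy blocks within the working day).
Dana free: 07:00-09:00, 10:35-12:00, 15:10-16:25, 16:45-18:15.
Bianca ∩ Tomás: 09:55-10:00, 10:20-14:20, 15:35-17:00, 17:15-18:20.
Bianca ∩ Tomás ∩ Dana: 10:35-12:00, 15:35-16:25, 16:45-17:00, 17:15-18:15.
Summing the common windows: 85 + 50 + 15 + 60 = 210 minutes.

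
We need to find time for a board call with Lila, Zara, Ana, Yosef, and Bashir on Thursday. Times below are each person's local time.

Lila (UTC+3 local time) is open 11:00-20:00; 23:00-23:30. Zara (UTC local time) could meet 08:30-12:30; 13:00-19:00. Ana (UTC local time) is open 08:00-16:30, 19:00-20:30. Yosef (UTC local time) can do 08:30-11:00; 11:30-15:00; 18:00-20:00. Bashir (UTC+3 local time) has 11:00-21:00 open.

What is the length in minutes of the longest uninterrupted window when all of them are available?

150

Lila in UTC: 08:00-17:00, 20:00-20:30 (subtract 3h to convert from UTC+3).
Zara in UTC: 08:30-12:30, 13:00-19:00.
Ana in UTC: 08:00-16:30, 19:00-20:30.
Yosef in UTC: 08:30-11:00, 11:30-15:00, 18:00-20:00.
Bashir in UTC: 08:00-18:00 (subtract 3h to convert from UTC+3).
Lila ∩ Zara: 08:30-12:30, 13:00-17:00.
Lila ∩ Zara ∩ Ana: 08:30-12:30, 13:00-16:30.
Lila ∩ Zara ∩ Ana ∩ Yosef: 08:30-11:00, 11:30-12:30, 13:00-15:00.
Lila ∩ Zara ∩ Ana ∩ Yosef ∩ Bashir: 08:30-11:00, 11:30-12:30, 13:00-15:00.
The longest is 08:30-11:00 at 150 minutes.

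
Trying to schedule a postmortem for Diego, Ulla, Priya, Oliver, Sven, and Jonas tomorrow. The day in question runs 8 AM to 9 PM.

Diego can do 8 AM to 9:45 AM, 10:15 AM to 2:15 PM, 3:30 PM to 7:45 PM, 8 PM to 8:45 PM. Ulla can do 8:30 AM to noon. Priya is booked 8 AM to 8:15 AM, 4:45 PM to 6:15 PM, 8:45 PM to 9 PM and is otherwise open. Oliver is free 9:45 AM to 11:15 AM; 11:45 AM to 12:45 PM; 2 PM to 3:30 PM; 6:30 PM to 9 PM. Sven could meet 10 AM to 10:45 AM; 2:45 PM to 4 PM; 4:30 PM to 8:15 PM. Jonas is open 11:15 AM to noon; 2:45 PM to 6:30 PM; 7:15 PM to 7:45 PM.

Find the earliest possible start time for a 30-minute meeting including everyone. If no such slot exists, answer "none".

none

Diego free: 08:00-09:45, 10:15-14:15, 15:30-19:45, 20:00-20:45.
Ulla free: 08:30-12:00.
Priya free: 08:15-16:45, 18:15-20:45 (invert busy blocks within the working day).
Oliver free: 09:45-11:15, 11:45-12:45, 14:00-15:30, 18:30-21:00.
Sven free: 10:00-10:45, 14:45-16:00, 16:30-20:15.
Jonas free: 11:15-12:00, 14:45-18:30, 19:15-19:45.
Diego ∩ Ulla: 08:30-09:45, 10:15-12:00.
Diego ∩ Ulla ∩ Priya: 08:30-09:45, 10:15-12:00.
Diego ∩ Ulla ∩ Priya ∩ Oliver: 10:15-11:15, 11:45-12:00.
Diego ∩ Ulla ∩ Priya ∩ Oliver ∩ Sven: 10:15-10:45.
Diego ∩ Ulla ∩ Priya ∩ Oliver ∩ Sven ∩ Jonas: ∅.
There is no time when everyone is free.
No common window is at least 30 minutes long.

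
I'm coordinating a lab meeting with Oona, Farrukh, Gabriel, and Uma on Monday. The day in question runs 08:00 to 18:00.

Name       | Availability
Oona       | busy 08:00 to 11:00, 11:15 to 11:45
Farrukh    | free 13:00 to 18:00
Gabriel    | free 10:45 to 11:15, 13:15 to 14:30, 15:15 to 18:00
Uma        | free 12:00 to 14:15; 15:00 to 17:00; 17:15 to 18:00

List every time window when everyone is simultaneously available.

Oona free: 11:00-11:15, 11:45-18:00 (invert busy blocks within the working day).
Farrukh free: 13:00-18:00.
Gabriel free: 10:45-11:15, 13:15-14:30, 15:15-18:00.
Uma free: 12:00-14:15, 15:00-17:00, 17:15-18:00.
Oona ∩ Farrukh: 13:00-18:00.
Oona ∩ Farrukh ∩ Gabriel: 13:15-14:30, 15:15-18:00.
Oona ∩ Farrukh ∩ Gabriel ∩ Uma: 13:15-14:15, 15:15-17:00, 17:15-18:00.

13:15-14:15, 15:15-17:00, 17:15-18:00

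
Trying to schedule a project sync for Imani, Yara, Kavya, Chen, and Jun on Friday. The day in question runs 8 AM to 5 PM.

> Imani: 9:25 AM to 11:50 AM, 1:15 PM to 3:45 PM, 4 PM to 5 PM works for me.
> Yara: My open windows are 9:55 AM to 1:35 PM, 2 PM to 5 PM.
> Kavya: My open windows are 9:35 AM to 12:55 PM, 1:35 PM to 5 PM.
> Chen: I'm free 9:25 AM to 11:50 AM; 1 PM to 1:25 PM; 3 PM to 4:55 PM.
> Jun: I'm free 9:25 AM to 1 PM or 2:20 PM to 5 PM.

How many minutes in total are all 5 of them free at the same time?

Imani ∩ Yara: 09:55-11:50, 13:15-13:35, 14:00-15:45, 16:00-17:00.
Imani ∩ Yara ∩ Kavya: 09:55-11:50, 14:00-15:45, 16:00-17:00.
Imani ∩ Yara ∩ Kavya ∩ Chen: 09:55-11:50, 15:00-15:45, 16:00-16:55.
Imani ∩ Yara ∩ Kavya ∩ Chen ∩ Jun: 09:55-11:50, 15:00-15:45, 16:00-16:55.
Summing the common windows: 115 + 45 + 55 = 215 minutes.

215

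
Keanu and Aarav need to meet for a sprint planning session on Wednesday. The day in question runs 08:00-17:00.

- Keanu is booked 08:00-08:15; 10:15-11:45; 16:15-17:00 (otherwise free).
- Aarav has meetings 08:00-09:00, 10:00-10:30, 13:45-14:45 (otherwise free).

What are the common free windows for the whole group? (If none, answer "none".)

09:00-10:00, 11:45-13:45, 14:45-16:15

Keanu free: 08:15-10:15, 11:45-16:15 (invert busy blocks within the working day).
Aarav free: 09:00-10:00, 10:30-13:45, 14:45-17:00 (invert busy blocks within the working day).
Keanu ∩ Aarav: 09:00-10:00, 11:45-13:45, 14:45-16:15.
Those are the intersection windows.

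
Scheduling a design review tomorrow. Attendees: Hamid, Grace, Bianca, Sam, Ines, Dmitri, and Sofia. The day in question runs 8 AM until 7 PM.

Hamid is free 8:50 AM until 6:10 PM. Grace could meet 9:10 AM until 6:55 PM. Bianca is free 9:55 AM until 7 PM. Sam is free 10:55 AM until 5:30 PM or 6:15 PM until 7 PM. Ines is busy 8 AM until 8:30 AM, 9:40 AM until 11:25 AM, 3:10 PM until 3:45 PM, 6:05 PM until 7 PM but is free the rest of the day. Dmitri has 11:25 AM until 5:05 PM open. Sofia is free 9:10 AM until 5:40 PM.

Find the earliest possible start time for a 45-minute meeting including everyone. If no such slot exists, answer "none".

11:25

Hamid free: 08:50-18:10.
Grace free: 09:10-18:55.
Bianca free: 09:55-19:00.
Sam free: 10:55-17:30, 18:15-19:00.
Ines free: 08:30-09:40, 11:25-15:10, 15:45-18:05 (invert busy blocks within the working day).
Dmitri free: 11:25-17:05.
Sofia free: 09:10-17:40.
Hamid ∩ Grace: 09:10-18:10.
Hamid ∩ Grace ∩ Bianca: 09:55-18:10.
Hamid ∩ Grace ∩ Bianca ∩ Sam: 10:55-17:30.
Hamid ∩ Grace ∩ Bianca ∩ Sam ∩ Ines: 11:25-15:10, 15:45-17:30.
Hamid ∩ Grace ∩ Bianca ∩ Sam ∩ Ines ∩ Dmitri: 11:25-15:10, 15:45-17:05.
Hamid ∩ Grace ∩ Bianca ∩ Sam ∩ Ines ∩ Dmitri ∩ Sofia: 11:25-15:10, 15:45-17:05.
The first common window of at least 45 minutes is 11:25-15:10, so the earliest start is 11:25.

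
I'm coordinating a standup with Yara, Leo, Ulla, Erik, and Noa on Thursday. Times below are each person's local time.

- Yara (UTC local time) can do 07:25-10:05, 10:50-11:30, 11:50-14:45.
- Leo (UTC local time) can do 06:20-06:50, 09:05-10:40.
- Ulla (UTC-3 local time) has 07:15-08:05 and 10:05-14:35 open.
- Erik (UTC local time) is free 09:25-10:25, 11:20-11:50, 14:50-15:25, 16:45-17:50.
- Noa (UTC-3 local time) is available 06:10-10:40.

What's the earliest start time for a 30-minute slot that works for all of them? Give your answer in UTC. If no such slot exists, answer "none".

Yara in UTC: 07:25-10:05, 10:50-11:30, 11:50-14:45.
Leo in UTC: 06:20-06:50, 09:05-10:40.
Ulla in UTC: 10:15-11:05, 13:05-17:35 (add 3h to convert from UTC-3).
Erik in UTC: 09:25-10:25, 11:20-11:50, 14:50-15:25, 16:45-17:50.
Noa in UTC: 09:10-13:40 (add 3h to convert from UTC-3).
Yara ∩ Leo: 09:05-10:05.
Yara ∩ Leo ∩ Ulla: ∅.
Yara ∩ Leo ∩ Ulla ∩ Erik: ∅.
Yara ∩ Leo ∩ Ulla ∩ Erik ∩ Noa: ∅.
There is no time when everyone is free.
No common window is at least 30 minutes long.

none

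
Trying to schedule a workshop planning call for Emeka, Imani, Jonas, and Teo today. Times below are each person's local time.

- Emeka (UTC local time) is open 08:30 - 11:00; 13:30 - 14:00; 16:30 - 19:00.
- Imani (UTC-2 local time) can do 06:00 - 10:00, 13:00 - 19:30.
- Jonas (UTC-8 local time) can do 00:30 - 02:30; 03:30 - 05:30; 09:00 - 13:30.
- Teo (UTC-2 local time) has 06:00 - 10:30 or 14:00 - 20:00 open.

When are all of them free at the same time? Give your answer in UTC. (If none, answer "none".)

08:30-10:30, 17:00-19:00

Emeka in UTC: 08:30-11:00, 13:30-14:00, 16:30-19:00.
Imani in UTC: 08:00-12:00, 15:00-21:30 (add 2h to convert from UTC-2).
Jonas in UTC: 08:30-10:30, 11:30-13:30, 17:00-21:30 (add 8h to convert from UTC-8).
Teo in UTC: 08:00-12:30, 16:00-22:00 (add 2h to convert from UTC-2).
Emeka ∩ Imani: 08:30-11:00, 16:30-19:00.
Emeka ∩ Imani ∩ Jonas: 08:30-10:30, 17:00-19:00.
Emeka ∩ Imani ∩ Jonas ∩ Teo: 08:30-10:30, 17:00-19:00.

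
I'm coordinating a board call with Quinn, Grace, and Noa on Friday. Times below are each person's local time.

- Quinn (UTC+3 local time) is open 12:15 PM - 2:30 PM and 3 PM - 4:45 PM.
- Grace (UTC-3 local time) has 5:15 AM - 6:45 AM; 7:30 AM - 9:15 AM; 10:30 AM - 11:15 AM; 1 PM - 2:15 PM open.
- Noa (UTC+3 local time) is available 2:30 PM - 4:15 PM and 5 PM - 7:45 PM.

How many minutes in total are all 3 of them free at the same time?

Quinn in UTC: 09:15-11:30, 12:00-13:45 (subtract 3h to convert from UTC+3).
Grace in UTC: 08:15-09:45, 10:30-12:15, 13:30-14:15, 16:00-17:15 (add 3h to convert from UTC-3).
Noa in UTC: 11:30-13:15, 14:00-16:45 (subtract 3h to convert from UTC+3).
Quinn ∩ Grace: 09:15-09:45, 10:30-11:30, 12:00-12:15, 13:30-13:45.
Quinn ∩ Grace ∩ Noa: 12:00-12:15.
Those are the intersection windows.
That's a single block of 15 minutes.

15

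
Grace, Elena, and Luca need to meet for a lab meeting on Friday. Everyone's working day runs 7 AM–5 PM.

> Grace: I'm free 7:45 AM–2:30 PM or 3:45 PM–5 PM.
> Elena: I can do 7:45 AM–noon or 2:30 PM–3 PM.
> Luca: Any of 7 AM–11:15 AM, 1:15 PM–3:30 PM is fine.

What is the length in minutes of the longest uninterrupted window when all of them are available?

210

Grace ∩ Elena: 07:45-12:00.
Grace ∩ Elena ∩ Luca: 07:45-11:15.
So the common availability across everyone is 07:45-11:15.
The longest is 07:45-11:15 at 210 minutes.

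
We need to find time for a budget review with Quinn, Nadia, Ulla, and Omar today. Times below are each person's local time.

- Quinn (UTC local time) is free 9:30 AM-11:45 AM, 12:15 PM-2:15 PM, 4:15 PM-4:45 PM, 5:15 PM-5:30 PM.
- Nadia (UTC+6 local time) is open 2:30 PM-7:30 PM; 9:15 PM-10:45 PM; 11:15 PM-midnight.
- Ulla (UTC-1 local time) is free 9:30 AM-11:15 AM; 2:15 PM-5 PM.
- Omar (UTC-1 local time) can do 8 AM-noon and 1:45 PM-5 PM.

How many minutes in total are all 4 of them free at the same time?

120

Quinn in UTC: 09:30-11:45, 12:15-14:15, 16:15-16:45, 17:15-17:30.
Nadia in UTC: 08:30-13:30, 15:15-16:45, 17:15-18:00 (subtract 6h to convert from UTC+6).
Ulla in UTC: 10:30-12:15, 15:15-18:00 (add 1h to convert from UTC-1).
Omar in UTC: 09:00-13:00, 14:45-18:00 (add 1h to convert from UTC-1).
Quinn ∩ Nadia: 09:30-11:45, 12:15-13:30, 16:15-16:45, 17:15-17:30.
Quinn ∩ Nadia ∩ Ulla: 10:30-11:45, 16:15-16:45, 17:15-17:30.
Quinn ∩ Nadia ∩ Ulla ∩ Omar: 10:30-11:45, 16:15-16:45, 17:15-17:30.
So the common availability across everyone is 10:30-11:45, 16:15-16:45, 17:15-17:30.
Summing the common windows: 75 + 30 + 15 = 120 minutes.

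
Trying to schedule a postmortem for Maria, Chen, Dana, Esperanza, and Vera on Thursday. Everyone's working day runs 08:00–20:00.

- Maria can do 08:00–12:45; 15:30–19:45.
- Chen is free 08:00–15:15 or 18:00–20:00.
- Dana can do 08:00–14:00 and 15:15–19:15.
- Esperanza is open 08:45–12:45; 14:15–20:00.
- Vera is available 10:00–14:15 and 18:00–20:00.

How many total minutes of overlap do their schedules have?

240

Maria ∩ Chen: 08:00-12:45, 18:00-19:45.
Maria ∩ Chen ∩ Dana: 08:00-12:45, 18:00-19:15.
Maria ∩ Chen ∩ Dana ∩ Esperanza: 08:45-12:45, 18:00-19:15.
Maria ∩ Chen ∩ Dana ∩ Esperanza ∩ Vera: 10:00-12:45, 18:00-19:15.
Summing the common windows: 165 + 75 = 240 minutes.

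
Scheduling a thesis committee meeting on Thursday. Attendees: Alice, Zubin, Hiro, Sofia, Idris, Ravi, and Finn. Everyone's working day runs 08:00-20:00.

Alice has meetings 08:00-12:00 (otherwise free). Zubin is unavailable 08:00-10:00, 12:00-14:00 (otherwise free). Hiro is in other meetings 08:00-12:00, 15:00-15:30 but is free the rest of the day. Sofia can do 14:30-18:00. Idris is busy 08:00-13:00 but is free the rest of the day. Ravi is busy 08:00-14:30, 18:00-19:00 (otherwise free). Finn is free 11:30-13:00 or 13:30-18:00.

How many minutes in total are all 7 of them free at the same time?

Alice free: 12:00-20:00 (invert busy blocks within the working day).
Zubin free: 10:00-12:00, 14:00-20:00 (invert busy blocks within the working day).
Hiro free: 12:00-15:00, 15:30-20:00 (invert busy blocks within the working day).
Sofia free: 14:30-18:00.
Idris free: 13:00-20:00 (invert busy blocks within the working day).
Ravi free: 14:30-18:00, 19:00-20:00 (invert busy blocks within the working day).
Finn free: 11:30-13:00, 13:30-18:00.
Alice ∩ Zubin: 14:00-20:00.
Alice ∩ Zubin ∩ Hiro: 14:00-15:00, 15:30-20:00.
Alice ∩ Zubin ∩ Hiro ∩ Sofia: 14:30-15:00, 15:30-18:00.
Alice ∩ Zubin ∩ Hiro ∩ Sofia ∩ Idris: 14:30-15:00, 15:30-18:00.
Alice ∩ Zubin ∩ Hiro ∩ Sofia ∩ Idris ∩ Ravi: 14:30-15:00, 15:30-18:00.
Alice ∩ Zubin ∩ Hiro ∩ Sofia ∩ Idris ∩ Ravi ∩ Finn: 14:30-15:00, 15:30-18:00.
Those are the intersection windows.
Summing the common windows: 30 + 150 = 180 minutes.

180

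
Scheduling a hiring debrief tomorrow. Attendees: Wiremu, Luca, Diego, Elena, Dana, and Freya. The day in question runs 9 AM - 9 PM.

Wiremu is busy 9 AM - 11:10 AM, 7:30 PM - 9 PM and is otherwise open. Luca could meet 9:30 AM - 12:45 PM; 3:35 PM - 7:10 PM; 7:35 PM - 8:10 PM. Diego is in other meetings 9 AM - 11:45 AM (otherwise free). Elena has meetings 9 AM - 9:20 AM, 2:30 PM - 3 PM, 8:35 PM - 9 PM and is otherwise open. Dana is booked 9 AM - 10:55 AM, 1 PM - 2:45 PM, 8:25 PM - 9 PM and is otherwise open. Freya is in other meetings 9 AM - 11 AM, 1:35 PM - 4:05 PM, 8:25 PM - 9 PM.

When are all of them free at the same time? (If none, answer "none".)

11:45-12:45, 16:05-19:10

Wiremu free: 11:10-19:30 (invert busy blocks within the working day).
Luca free: 09:30-12:45, 15:35-19:10, 19:35-20:10.
Diego free: 11:45-21:00 (invert busy blocks within the working day).
Elena free: 09:20-14:30, 15:00-20:35 (invert busy blocks within the working day).
Dana free: 10:55-13:00, 14:45-20:25 (invert busy blocks within the working day).
Freya free: 11:00-13:35, 16:05-20:25 (invert busy blocks within the working day).
Wiremu ∩ Luca: 11:10-12:45, 15:35-19:10.
Wiremu ∩ Luca ∩ Diego: 11:45-12:45, 15:35-19:10.
Wiremu ∩ Luca ∩ Diego ∩ Elena: 11:45-12:45, 15:35-19:10.
Wiremu ∩ Luca ∩ Diego ∩ Elena ∩ Dana: 11:45-12:45, 15:35-19:10.
Wiremu ∩ Luca ∩ Diego ∩ Elena ∩ Dana ∩ Freya: 11:45-12:45, 16:05-19:10.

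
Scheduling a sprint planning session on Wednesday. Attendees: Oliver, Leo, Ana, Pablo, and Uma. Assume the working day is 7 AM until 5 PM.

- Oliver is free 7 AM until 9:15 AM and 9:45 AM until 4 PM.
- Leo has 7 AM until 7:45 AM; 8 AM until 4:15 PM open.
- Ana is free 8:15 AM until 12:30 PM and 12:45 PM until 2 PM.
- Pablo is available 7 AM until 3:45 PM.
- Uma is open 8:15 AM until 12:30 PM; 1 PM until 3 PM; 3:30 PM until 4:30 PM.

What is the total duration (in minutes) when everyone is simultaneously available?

285

Oliver ∩ Leo: 07:00-07:45, 08:00-09:15, 09:45-16:00.
Oliver ∩ Leo ∩ Ana: 08:15-09:15, 09:45-12:30, 12:45-14:00.
Oliver ∩ Leo ∩ Ana ∩ Pablo: 08:15-09:15, 09:45-12:30, 12:45-14:00.
Oliver ∩ Leo ∩ Ana ∩ Pablo ∩ Uma: 08:15-09:15, 09:45-12:30, 13:00-14:00.
Summing the common windows: 60 + 165 + 60 = 285 minutes.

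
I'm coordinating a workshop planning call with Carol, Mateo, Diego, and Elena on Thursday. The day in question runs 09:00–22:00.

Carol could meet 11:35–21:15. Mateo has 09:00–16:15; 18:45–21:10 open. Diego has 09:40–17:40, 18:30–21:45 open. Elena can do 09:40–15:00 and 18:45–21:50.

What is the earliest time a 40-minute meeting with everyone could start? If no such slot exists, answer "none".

11:35

Carol ∩ Mateo: 11:35-16:15, 18:45-21:10.
Carol ∩ Mateo ∩ Diego: 11:35-16:15, 18:45-21:10.
Carol ∩ Mateo ∩ Diego ∩ Elena: 11:35-15:00, 18:45-21:10.
The first common window of at least 40 minutes is 11:35-15:00, so the earliest start is 11:35.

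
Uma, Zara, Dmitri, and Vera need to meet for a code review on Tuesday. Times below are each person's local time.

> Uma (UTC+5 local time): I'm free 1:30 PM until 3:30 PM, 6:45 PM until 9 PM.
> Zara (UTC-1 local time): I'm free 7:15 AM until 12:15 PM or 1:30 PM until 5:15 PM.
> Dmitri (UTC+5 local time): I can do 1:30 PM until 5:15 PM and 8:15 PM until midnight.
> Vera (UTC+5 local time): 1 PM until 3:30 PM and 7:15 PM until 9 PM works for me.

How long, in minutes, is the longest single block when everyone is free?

120

Uma in UTC: 08:30-10:30, 13:45-16:00 (subtract 5h to convert from UTC+5).
Zara in UTC: 08:15-13:15, 14:30-18:15 (add 1h to convert from UTC-1).
Dmitri in UTC: 08:30-12:15, 15:15-19:00 (subtract 5h to convert from UTC+5).
Vera in UTC: 08:00-10:30, 14:15-16:00 (subtract 5h to convert from UTC+5).
Uma ∩ Zara: 08:30-10:30, 14:30-16:00.
Uma ∩ Zara ∩ Dmitri: 08:30-10:30, 15:15-16:00.
Uma ∩ Zara ∩ Dmitri ∩ Vera: 08:30-10:30, 15:15-16:00.
So the common availability across everyone is 08:30-10:30, 15:15-16:00.
The longest is 08:30-10:30 at 120 minutes.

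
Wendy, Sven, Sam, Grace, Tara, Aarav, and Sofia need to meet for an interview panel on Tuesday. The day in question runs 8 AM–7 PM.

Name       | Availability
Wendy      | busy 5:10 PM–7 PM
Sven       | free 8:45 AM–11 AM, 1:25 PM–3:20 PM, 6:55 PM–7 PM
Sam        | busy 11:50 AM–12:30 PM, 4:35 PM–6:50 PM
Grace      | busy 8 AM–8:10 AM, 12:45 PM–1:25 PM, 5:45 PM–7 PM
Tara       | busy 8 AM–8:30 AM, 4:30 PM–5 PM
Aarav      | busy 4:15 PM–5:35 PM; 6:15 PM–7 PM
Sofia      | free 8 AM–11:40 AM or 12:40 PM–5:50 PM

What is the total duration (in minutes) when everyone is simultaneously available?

250

Wendy free: 08:00-17:10 (invert busy blocks within the working day).
Sven free: 08:45-11:00, 13:25-15:20, 18:55-19:00.
Sam free: 08:00-11:50, 12:30-16:35, 18:50-19:00 (invert busy blocks within the working day).
Grace free: 08:10-12:45, 13:25-17:45 (invert busy blocks within the working day).
Tara free: 08:30-16:30, 17:00-19:00 (invert busy blocks within the working day).
Aarav free: 08:00-16:15, 17:35-18:15 (invert busy blocks within the working day).
Sofia free: 08:00-11:40, 12:40-17:50.
Wendy ∩ Sven: 08:45-11:00, 13:25-15:20.
Wendy ∩ Sven ∩ Sam: 08:45-11:00, 13:25-15:20.
Wendy ∩ Sven ∩ Sam ∩ Grace: 08:45-11:00, 13:25-15:20.
Wendy ∩ Sven ∩ Sam ∩ Grace ∩ Tara: 08:45-11:00, 13:25-15:20.
Wendy ∩ Sven ∩ Sam ∩ Grace ∩ Tara ∩ Aarav: 08:45-11:00, 13:25-15:20.
Wendy ∩ Sven ∩ Sam ∩ Grace ∩ Tara ∩ Aarav ∩ Sofia: 08:45-11:00, 13:25-15:20.
Those are the intersection windows.
Summing the common windows: 135 + 115 = 250 minutes.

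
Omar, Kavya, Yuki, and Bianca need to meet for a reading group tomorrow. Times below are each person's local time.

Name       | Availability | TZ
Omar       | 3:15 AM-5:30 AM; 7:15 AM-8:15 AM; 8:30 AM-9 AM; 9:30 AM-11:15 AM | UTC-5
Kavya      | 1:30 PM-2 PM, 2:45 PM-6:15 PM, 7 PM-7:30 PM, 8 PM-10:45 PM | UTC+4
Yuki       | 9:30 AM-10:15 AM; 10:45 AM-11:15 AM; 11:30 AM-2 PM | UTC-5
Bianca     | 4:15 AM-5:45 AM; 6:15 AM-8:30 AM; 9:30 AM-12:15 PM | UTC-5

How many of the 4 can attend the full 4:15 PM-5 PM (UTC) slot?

2

Omar in UTC: 08:15-10:30, 12:15-13:15, 13:30-14:00, 14:30-16:15 (add 5h to convert from UTC-5).
Kavya in UTC: 09:30-10:00, 10:45-14:15, 15:00-15:30, 16:00-18:45 (subtract 4h to convert from UTC+4).
Yuki in UTC: 14:30-15:15, 15:45-16:15, 16:30-19:00 (add 5h to convert from UTC-5).
Bianca in UTC: 09:15-10:45, 11:15-13:30, 14:30-17:15 (add 5h to convert from UTC-5).
Kavya and Bianca can make the full 16:15-17:00 slot — that's 2.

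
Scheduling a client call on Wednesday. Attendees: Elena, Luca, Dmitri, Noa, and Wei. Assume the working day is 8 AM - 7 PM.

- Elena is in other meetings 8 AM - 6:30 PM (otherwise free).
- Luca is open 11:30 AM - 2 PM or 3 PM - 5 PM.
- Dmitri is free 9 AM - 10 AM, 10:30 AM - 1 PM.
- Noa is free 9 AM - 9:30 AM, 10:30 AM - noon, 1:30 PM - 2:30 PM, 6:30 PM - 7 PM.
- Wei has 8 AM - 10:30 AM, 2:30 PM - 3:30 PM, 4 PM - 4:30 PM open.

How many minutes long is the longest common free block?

0

Elena free: 18:30-19:00 (invert busy blocks within the working day).
Luca free: 11:30-14:00, 15:00-17:00.
Dmitri free: 09:00-10:00, 10:30-13:00.
Noa free: 09:00-09:30, 10:30-12:00, 13:30-14:30, 18:30-19:00.
Wei free: 08:00-10:30, 14:30-15:30, 16:00-16:30.
Elena ∩ Luca: ∅.
Elena ∩ Luca ∩ Dmitri: ∅.
Elena ∩ Luca ∩ Dmitri ∩ Noa: ∅.
Elena ∩ Luca ∩ Dmitri ∩ Noa ∩ Wei: ∅.
There is no time when everyone is free.
No common window exists, so the longest block is 0 minutes.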